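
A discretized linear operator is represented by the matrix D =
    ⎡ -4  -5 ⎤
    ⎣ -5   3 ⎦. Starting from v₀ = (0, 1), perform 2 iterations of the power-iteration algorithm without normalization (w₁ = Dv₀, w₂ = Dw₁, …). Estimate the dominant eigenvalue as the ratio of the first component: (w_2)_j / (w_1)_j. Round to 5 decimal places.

-1.00000

w1 = Dv₀ = ((-4)·0 + (-5)·1; (-5)·0 + 3·1) = (-5, 3)
w2 = Dw1 = ((-4)·(-5) + (-5)·3; (-5)·(-5) + 3·3) = (5, 34)
Ratio at component: 5 / -5 = -1.00000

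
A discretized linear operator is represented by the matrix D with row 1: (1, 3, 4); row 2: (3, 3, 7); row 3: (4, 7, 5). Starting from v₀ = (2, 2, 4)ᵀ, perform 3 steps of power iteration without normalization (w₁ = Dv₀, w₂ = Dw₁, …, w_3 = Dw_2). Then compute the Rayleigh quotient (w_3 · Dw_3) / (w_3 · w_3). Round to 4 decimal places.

w1 = Dv₀ = (24, 40, 42)
w2 = Dw1 = (312, 486, 586)
w3 = Dw2 = (4114, 6496, 7580)
Dw3 = (53922, 84890, 99828)
w3·Dw3 = 4114·53922 + 6496·84890 + 7580·99828 = 1529976788; w3·w3 = 4114·4114 + 6496·6496 + 7580·7580 = 116579412
λ ≈ 1529976788/116579412 = 13.1239

λ ≈ 13.1239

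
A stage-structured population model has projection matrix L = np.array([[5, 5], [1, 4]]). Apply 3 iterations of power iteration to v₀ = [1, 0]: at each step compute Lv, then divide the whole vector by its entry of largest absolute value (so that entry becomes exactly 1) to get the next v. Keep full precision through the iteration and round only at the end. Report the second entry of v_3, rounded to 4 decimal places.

Lv0 = (5.00000, 1.00000); divide by 5.00000 → v1 = (1.00000, 0.20000)
Lv1 = (6.00000, 1.80000); divide by 6.00000 → v2 = (1.00000, 0.30000)
Lv2 = (6.50000, 2.20000); divide by 6.50000 → v3 = (1.00000, 0.33846)
Requested entry of v3: 66/195 = 0.3385

0.3385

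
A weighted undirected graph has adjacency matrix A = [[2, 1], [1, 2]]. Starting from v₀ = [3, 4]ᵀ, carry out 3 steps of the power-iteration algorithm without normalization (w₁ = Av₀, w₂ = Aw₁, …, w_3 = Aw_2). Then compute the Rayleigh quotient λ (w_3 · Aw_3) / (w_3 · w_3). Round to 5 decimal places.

w1 = Av₀ = (10, 11)
w2 = Aw1 = (31, 32)
w3 = Aw2 = (94, 95)
Aw3 = (283, 284)
w3·Aw3 = 94·283 + 95·284 = 53582; w3·w3 = 94·94 + 95·95 = 17861
λ ≈ 53582/17861 = 2.99994

2.99994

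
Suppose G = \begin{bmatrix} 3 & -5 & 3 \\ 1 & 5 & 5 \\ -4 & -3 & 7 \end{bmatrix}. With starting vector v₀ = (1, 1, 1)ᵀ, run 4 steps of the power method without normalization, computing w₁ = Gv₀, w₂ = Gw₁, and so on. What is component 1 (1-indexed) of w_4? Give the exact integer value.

-2513

w1 = Gv₀ = (3·1 + (-5)·1 + 3·1; 1·1 + 5·1 + 5·1; (-4)·1 + (-3)·1 + 7·1) = (1, 11, 0)
w2 = Gw1 = (3·1 + (-5)·11 + 3·0; 1·1 + 5·11 + 5·0; (-4)·1 + (-3)·11 + 7·0) = (-52, 56, -37)
w3 = Gw2 = (-547, 43, -219)
w4 = Gw3 = (-2513, -1427, 526)
The requested component of w4 is -2513.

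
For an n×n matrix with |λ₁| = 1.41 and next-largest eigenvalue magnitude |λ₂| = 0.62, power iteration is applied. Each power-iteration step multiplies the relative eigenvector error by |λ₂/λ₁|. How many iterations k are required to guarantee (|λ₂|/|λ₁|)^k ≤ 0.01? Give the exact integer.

|λ₂/λ₁| = 0.62/1.41 = 0.43972
Need k ≥ ln(0.01) / ln(0.43972) = -4.6052 / -0.8216 ≈ 5.605
Smallest integer k satisfying the bound: 6

6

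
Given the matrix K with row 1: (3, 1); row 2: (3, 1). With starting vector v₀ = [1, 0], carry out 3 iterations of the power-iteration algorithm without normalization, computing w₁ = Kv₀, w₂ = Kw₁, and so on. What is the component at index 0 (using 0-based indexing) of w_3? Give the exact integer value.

48

w1 = Kv₀ = (3·1 + 1·0; 3·1 + 1·0) = (3, 3)
w2 = Kw1 = (3·3 + 1·3; 3·3 + 1·3) = (12, 12)
w3 = Kw2 = (48, 48)
The requested component of w3 is 48.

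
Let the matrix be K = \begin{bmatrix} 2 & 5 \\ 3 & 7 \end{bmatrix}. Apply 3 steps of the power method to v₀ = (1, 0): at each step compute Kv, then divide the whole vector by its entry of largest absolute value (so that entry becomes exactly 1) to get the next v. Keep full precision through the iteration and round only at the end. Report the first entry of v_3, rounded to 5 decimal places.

Kv0 = (2.000000, 3.000000); divide by 3.000000 → v1 = (0.666667, 1.000000)
Kv1 = (6.333333, 9.000000); divide by 9.000000 → v2 = (0.703704, 1.000000)
Kv2 = (6.407407, 9.111111); divide by 9.111111 → v3 = (0.703252, 1.000000)
Requested entry of v3: 173/246 = 0.70325

0.70325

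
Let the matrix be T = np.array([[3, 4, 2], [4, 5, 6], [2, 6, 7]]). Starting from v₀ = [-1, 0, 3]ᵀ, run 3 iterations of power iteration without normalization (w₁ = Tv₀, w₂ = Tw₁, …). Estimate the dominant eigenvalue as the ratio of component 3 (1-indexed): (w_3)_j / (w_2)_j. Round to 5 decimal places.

w1 = Tv₀ = (3·(-1) + 4·0 + 2·3; 4·(-1) + 5·0 + 6·3; 2·(-1) + 6·0 + 7·3) = (3, 14, 19)
w2 = Tw1 = (3·3 + 4·14 + 2·19; 4·3 + 5·14 + 6·19; 2·3 + 6·14 + 7·19) = (103, 196, 223)
w3 = Tw2 = (1539, 2730, 2943)
Ratio at component: 2943 / 223 = 13.19731

λ ≈ 13.19731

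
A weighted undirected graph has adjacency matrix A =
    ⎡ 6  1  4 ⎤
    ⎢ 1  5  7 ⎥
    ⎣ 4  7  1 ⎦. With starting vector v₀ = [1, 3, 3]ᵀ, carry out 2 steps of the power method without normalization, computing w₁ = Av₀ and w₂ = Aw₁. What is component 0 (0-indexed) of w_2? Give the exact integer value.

275

w1 = Av₀ = (21, 37, 28)
w2 = Aw1 = (275, 402, 371)
The requested component of w2 is 275.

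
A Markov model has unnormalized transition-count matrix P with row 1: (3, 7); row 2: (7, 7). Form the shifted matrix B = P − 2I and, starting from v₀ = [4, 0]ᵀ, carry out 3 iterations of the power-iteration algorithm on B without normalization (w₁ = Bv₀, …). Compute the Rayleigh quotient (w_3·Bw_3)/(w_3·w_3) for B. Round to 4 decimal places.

B = P − 2I has rows (1, 7); (7, 5)
w1 = Bv₀ = (1·4 + 7·0; 7·4 + 5·0) = (4, 28)
w2 = Bw1 = (1·4 + 7·28; 7·4 + 5·28) = (200, 168)
w3 = Bw2 = (1376, 2240)
Bw3 = (17056, 20832)
w3·Bw3 = 70132736; w3·w3 = 6910976; μ ≈ 70132736/6910976 = 10.1480

μ ≈ 10.1480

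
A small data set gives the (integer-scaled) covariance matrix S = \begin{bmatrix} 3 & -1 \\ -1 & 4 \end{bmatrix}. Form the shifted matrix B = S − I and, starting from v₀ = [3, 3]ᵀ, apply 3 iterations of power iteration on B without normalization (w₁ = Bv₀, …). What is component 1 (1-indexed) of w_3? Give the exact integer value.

-15

B = S − I has rows (2, -1); (-1, 3)
w1 = Bv₀ = (3, 6)
w2 = Bw1 = (0, 15)
w3 = Bw2 = (-15, 45)
Requested component of w3: -15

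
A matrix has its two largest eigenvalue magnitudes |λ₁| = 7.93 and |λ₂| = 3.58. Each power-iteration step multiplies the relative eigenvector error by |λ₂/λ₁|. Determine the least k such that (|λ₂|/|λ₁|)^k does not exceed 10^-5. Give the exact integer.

15

|λ₂/λ₁| = 3.58/7.93 = 0.45145
Need k ≥ ln(10^-5) / ln(0.45145) = -11.5129 / -0.7953 ≈ 14.476
Smallest integer k satisfying the bound: 15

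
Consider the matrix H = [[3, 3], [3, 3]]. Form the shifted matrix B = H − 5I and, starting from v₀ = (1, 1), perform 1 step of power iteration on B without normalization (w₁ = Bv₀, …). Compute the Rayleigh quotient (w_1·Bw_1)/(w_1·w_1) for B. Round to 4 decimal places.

1.0000

B = H − 5I has rows (-2, 3); (3, -2)
w1 = Bv₀ = (1, 1)
Bw1 = (1, 1)
w1·Bw1 = 2; w1·w1 = 2; μ ≈ 2/2 = 1.0000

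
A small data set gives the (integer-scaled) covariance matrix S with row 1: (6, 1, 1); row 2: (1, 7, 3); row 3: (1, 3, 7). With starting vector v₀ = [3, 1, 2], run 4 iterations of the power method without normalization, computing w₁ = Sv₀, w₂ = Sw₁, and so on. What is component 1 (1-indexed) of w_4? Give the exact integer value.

w1 = Sv₀ = (6·3 + 1·1 + 1·2; 1·3 + 7·1 + 3·2; 1·3 + 3·1 + 7·2) = (21, 16, 20)
w2 = Sw1 = (6·21 + 1·16 + 1·20; 1·21 + 7·16 + 3·20; 1·21 + 3·16 + 7·20) = (162, 193, 209)
w3 = Sw2 = (1374, 2140, 2204)
w4 = Sw3 = (12588, 22966, 23222)
The requested component of w4 is 12588.

12588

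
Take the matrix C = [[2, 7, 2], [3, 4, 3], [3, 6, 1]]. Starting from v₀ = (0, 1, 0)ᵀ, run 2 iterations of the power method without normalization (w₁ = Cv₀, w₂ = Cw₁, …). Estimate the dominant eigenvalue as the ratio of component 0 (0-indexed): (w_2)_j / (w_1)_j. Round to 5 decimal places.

w1 = Cv₀ = (2·0 + 7·1 + 2·0; 3·0 + 4·1 + 3·0; 3·0 + 6·1 + 1·0) = (7, 4, 6)
w2 = Cw1 = (2·7 + 7·4 + 2·6; 3·7 + 4·4 + 3·6; 3·7 + 6·4 + 1·6) = (54, 55, 51)
Ratio at component: 54 / 7 = 7.71429

7.71429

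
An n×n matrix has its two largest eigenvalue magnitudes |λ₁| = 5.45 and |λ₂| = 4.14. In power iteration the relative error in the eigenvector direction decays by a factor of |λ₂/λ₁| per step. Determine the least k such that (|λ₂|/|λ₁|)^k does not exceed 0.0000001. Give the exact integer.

|λ₂/λ₁| = 4.14/5.45 = 0.75963
Need k ≥ ln(0.0000001) / ln(0.75963) = -16.1181 / -0.2749 ≈ 58.628
Smallest integer k satisfying the bound: 59

59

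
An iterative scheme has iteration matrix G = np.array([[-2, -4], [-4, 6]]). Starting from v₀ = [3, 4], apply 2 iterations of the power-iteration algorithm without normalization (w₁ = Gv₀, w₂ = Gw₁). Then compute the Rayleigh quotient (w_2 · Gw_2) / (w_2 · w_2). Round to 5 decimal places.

w1 = Gv₀ = ((-2)·3 + (-4)·4; (-4)·3 + 6·4) = (-22, 12)
w2 = Gw1 = ((-2)·(-22) + (-4)·12; (-4)·(-22) + 6·12) = (-4, 160)
Gw2 = (-632, 976)
w2·Gw2 = (-4)·(-632) + 160·976 = 158688; w2·w2 = (-4)·(-4) + 160·160 = 25616
λ ≈ 158688/25616 = 6.19488

λ ≈ 6.19488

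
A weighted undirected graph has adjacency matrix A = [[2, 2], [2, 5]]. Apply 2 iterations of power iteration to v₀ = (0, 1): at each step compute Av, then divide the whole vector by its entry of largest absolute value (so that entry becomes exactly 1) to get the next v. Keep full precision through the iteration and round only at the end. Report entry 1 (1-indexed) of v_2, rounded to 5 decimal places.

Av0 = (2.000000, 5.000000); divide by 5.000000 → v1 = (0.400000, 1.000000)
Av1 = (2.800000, 5.800000); divide by 5.800000 → v2 = (0.482759, 1.000000)
Requested entry of v2: 14/29 = 0.48276

0.48276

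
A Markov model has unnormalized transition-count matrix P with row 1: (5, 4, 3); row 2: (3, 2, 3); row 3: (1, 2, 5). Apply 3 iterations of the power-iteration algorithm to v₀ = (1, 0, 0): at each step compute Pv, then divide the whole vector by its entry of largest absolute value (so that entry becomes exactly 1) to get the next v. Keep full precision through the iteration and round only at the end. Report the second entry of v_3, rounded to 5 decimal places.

0.62791

Pv0 = (5.000000, 3.000000, 1.000000); divide by 5.000000 → v1 = (1.000000, 0.600000, 0.200000)
Pv1 = (8.000000, 4.800000, 3.200000); divide by 8.000000 → v2 = (1.000000, 0.600000, 0.400000)
Pv2 = (8.600000, 5.400000, 4.200000); divide by 8.600000 → v3 = (1.000000, 0.627907, 0.488372)
Requested entry of v3: 216/344 = 0.62791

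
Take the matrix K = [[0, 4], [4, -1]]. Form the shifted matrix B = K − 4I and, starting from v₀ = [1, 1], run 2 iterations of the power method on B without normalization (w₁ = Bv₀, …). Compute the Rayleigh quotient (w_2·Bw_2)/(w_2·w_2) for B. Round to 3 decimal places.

B = K − 4I has rows (-4, 4); (4, -5)
w1 = Bv₀ = (0, -1)
w2 = Bw1 = (-4, 5)
Bw2 = (36, -41)
w2·Bw2 = -349; w2·w2 = 41; μ ≈ -349/41 = -8.512

μ ≈ -8.512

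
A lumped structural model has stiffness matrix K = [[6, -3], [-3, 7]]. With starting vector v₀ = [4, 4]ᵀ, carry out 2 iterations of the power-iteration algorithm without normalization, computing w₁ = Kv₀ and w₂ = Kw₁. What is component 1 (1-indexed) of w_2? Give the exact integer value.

w1 = Kv₀ = (6·4 + (-3)·4; (-3)·4 + 7·4) = (12, 16)
w2 = Kw1 = (6·12 + (-3)·16; (-3)·12 + 7·16) = (24, 76)
The requested component of w2 is 24.

24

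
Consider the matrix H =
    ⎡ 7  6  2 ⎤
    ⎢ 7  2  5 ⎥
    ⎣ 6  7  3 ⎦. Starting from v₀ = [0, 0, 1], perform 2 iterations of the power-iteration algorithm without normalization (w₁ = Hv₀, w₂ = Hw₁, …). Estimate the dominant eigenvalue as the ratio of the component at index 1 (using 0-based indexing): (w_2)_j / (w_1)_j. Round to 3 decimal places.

w1 = Hv₀ = (7·0 + 6·0 + 2·1; 7·0 + 2·0 + 5·1; 6·0 + 7·0 + 3·1) = (2, 5, 3)
w2 = Hw1 = (7·2 + 6·5 + 2·3; 7·2 + 2·5 + 5·3; 6·2 + 7·5 + 3·3) = (50, 39, 56)
Ratio at component: 39 / 5 = 7.800

7.800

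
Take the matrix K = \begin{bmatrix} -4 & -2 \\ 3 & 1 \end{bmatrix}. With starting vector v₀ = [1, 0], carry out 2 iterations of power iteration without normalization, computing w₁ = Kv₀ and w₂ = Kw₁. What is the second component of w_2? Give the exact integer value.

-9

w1 = Kv₀ = ((-4)·1 + (-2)·0; 3·1 + 1·0) = (-4, 3)
w2 = Kw1 = ((-4)·(-4) + (-2)·3; 3·(-4) + 1·3) = (10, -9)
The requested component of w2 is -9.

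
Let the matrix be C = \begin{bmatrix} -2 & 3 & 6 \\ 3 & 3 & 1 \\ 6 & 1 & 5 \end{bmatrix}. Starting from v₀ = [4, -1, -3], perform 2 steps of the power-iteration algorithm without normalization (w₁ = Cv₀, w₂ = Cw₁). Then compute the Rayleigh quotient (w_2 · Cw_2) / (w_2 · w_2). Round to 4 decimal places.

w1 = Cv₀ = ((-2)·4 + 3·(-1) + 6·(-3); 3·4 + 3·(-1) + 1·(-3); 6·4 + 1·(-1) + 5·(-3)) = (-29, 6, 8)
w2 = Cw1 = ((-2)·(-29) + 3·6 + 6·8; 3·(-29) + 3·6 + 1·8; 6·(-29) + 1·6 + 5·8) = (124, -61, -128)
Cw2 = (-1199, 61, 43)
w2·Cw2 = 124·(-1199) + (-61)·61 + (-128)·43 = -157901; w2·w2 = 124·124 + (-61)·(-61) + (-128)·(-128) = 35481
λ ≈ -157901/35481 = -4.4503

-4.4503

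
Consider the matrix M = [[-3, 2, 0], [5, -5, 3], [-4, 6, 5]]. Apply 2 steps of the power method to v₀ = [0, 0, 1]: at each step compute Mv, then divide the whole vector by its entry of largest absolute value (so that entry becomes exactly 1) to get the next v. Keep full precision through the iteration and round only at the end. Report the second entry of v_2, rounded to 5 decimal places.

Mv0 = (0.000000, 3.000000, 5.000000); divide by 5.000000 → v1 = (0.000000, 0.600000, 1.000000)
Mv1 = (1.200000, 0.000000, 8.600000); divide by 8.600000 → v2 = (0.139535, 0.000000, 1.000000)
Requested entry of v2: 0/43 = 0.00000

0.00000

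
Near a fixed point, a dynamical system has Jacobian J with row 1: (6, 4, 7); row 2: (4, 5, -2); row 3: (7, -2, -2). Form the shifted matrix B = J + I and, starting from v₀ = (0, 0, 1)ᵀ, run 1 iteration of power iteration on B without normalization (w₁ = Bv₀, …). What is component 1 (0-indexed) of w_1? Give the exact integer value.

B = J + I has rows (7, 4, 7); (4, 6, -2); (7, -2, -1)
w1 = Bv₀ = (7·0 + 4·0 + 7·1; 4·0 + 6·0 + (-2)·1; 7·0 + (-2)·0 + (-1)·1) = (7, -2, -1)
Requested component of w1: -2

-2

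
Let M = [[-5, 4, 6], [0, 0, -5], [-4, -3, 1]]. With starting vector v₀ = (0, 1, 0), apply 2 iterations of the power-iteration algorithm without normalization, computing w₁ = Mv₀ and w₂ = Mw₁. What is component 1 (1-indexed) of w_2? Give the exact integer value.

w1 = Mv₀ = ((-5)·0 + 4·1 + 6·0; 0·0 + 0·1 + (-5)·0; (-4)·0 + (-3)·1 + 1·0) = (4, 0, -3)
w2 = Mw1 = ((-5)·4 + 4·0 + 6·(-3); 0·4 + 0·0 + (-5)·(-3); (-4)·4 + (-3)·0 + 1·(-3)) = (-38, 15, -19)
The requested component of w2 is -38.

-38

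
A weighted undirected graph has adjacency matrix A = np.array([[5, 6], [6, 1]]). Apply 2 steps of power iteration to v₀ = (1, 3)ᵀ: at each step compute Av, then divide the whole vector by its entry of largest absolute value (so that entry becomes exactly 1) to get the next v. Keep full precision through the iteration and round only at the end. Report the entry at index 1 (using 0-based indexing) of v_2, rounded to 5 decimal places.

Av0 = (23.000000, 9.000000); divide by 23.000000 → v1 = (1.000000, 0.391304)
Av1 = (7.347826, 6.391304); divide by 7.347826 → v2 = (1.000000, 0.869822)
Requested entry of v2: 147/169 = 0.86982

0.86982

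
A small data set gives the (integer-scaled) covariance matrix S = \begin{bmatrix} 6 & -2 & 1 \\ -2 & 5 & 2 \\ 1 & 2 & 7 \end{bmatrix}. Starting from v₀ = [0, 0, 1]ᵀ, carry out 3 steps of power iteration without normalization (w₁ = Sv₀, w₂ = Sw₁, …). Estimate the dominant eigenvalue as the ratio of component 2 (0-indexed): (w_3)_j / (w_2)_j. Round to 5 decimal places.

w1 = Sv₀ = (1, 2, 7)
w2 = Sw1 = (9, 22, 54)
w3 = Sw2 = (64, 200, 431)
Ratio at component: 431 / 54 = 7.98148

λ ≈ 7.98148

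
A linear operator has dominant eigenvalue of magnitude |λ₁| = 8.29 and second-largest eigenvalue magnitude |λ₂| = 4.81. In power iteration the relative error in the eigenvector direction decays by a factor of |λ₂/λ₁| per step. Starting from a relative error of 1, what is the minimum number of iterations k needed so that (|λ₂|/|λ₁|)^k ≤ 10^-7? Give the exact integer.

|λ₂/λ₁| = 4.81/8.29 = 0.58022
Need k ≥ ln(10^-7) / ln(0.58022) = -16.1181 / -0.5444 ≈ 29.610
Smallest integer k satisfying the bound: 30

30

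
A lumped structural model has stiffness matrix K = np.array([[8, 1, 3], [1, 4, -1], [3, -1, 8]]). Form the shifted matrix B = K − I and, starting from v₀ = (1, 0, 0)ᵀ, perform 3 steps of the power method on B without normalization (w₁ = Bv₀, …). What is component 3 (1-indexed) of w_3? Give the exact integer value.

B = K − I has rows (7, 1, 3); (1, 3, -1); (3, -1, 7)
w1 = Bv₀ = (7·1 + 1·0 + 3·0; 1·1 + 3·0 + (-1)·0; 3·1 + (-1)·0 + 7·0) = (7, 1, 3)
w2 = Bw1 = (7·7 + 1·1 + 3·3; 1·7 + 3·1 + (-1)·3; 3·7 + (-1)·1 + 7·3) = (59, 7, 41)
w3 = Bw2 = (543, 39, 457)
Requested component of w3: 457

457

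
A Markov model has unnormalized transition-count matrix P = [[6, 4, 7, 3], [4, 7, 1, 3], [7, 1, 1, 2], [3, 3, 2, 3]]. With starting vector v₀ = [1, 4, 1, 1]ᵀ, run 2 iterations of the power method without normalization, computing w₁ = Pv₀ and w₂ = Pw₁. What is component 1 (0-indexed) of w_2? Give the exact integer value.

w1 = Pv₀ = (32, 36, 14, 20)
w2 = Pw1 = (494, 454, 314, 292)
The requested component of w2 is 454.

454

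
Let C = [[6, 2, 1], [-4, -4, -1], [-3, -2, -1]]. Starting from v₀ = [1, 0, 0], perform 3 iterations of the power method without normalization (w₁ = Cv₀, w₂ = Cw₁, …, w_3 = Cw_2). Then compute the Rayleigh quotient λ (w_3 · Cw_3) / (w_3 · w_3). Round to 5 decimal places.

λ ≈ 3.92684

w1 = Cv₀ = (6, -4, -3)
w2 = Cw1 = (25, -5, -7)
w3 = Cw2 = (133, -73, -58)
Cw3 = (594, -182, -195)
w3·Cw3 = 133·594 + (-73)·(-182) + (-58)·(-195) = 103598; w3·w3 = 133·133 + (-73)·(-73) + (-58)·(-58) = 26382
λ ≈ 103598/26382 = 3.92684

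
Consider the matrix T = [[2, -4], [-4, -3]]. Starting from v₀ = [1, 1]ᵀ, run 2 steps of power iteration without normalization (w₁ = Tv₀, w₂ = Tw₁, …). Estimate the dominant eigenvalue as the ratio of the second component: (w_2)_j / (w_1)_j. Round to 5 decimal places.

w1 = Tv₀ = (2·1 + (-4)·1; (-4)·1 + (-3)·1) = (-2, -7)
w2 = Tw1 = (2·(-2) + (-4)·(-7); (-4)·(-2) + (-3)·(-7)) = (24, 29)
Ratio at component: 29 / -7 = -4.14286

λ ≈ -4.14286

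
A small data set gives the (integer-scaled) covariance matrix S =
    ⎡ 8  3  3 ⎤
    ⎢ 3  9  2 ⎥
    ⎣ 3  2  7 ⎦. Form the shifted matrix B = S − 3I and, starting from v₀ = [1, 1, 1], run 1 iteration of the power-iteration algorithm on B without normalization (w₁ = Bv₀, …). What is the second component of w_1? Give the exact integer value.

B = S − 3I has rows (5, 3, 3); (3, 6, 2); (3, 2, 4)
w1 = Bv₀ = (11, 11, 9)
Requested component of w1: 11

11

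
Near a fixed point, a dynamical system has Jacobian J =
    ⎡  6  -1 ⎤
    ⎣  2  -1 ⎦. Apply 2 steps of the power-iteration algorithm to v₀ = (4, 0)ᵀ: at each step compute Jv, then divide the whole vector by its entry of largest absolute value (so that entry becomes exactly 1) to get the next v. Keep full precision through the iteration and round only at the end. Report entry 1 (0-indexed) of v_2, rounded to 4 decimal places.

Jv0 = (24.00000, 8.00000); divide by 24.00000 → v1 = (1.00000, 0.33333)
Jv1 = (5.66667, 1.66667); divide by 5.66667 → v2 = (1.00000, 0.29412)
Requested entry of v2: 40/136 = 0.2941

0.2941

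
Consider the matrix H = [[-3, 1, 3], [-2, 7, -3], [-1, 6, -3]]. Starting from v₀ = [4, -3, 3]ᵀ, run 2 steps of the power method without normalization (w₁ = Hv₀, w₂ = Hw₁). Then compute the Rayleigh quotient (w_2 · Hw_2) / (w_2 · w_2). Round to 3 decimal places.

w1 = Hv₀ = (-6, -38, -31)
w2 = Hw1 = (-113, -161, -129)
Hw2 = (-209, -514, -466)
w2·Hw2 = (-113)·(-209) + (-161)·(-514) + (-129)·(-466) = 166485; w2·w2 = (-113)·(-113) + (-161)·(-161) + (-129)·(-129) = 55331
λ ≈ 166485/55331 = 3.009

3.009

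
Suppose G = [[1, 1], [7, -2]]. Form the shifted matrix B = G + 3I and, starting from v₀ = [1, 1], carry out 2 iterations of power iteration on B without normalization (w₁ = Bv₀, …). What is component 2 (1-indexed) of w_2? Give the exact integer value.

43

B = G + 3I has rows (4, 1); (7, 1)
w1 = Bv₀ = (4·1 + 1·1; 7·1 + 1·1) = (5, 8)
w2 = Bw1 = (4·5 + 1·8; 7·5 + 1·8) = (28, 43)
Requested component of w2: 43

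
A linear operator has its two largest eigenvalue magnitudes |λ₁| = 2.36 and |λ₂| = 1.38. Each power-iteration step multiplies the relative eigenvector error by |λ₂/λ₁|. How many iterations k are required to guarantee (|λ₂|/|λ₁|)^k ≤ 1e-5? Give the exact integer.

|λ₂/λ₁| = 1.38/2.36 = 0.58475
Need k ≥ ln(1e-5) / ln(0.58475) = -11.5129 / -0.5366 ≈ 21.456
Smallest integer k satisfying the bound: 22

22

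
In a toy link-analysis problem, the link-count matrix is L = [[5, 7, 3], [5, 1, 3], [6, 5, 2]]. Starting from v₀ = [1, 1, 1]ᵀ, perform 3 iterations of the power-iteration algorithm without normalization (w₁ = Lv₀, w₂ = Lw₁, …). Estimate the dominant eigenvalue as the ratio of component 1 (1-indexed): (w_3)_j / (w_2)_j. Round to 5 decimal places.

w1 = Lv₀ = (5·1 + 7·1 + 3·1; 5·1 + 1·1 + 3·1; 6·1 + 5·1 + 2·1) = (15, 9, 13)
w2 = Lw1 = (5·15 + 7·9 + 3·13; 5·15 + 1·9 + 3·13; 6·15 + 5·9 + 2·13) = (177, 123, 161)
w3 = Lw2 = (2229, 1491, 1999)
Ratio at component: 2229 / 177 = 12.59322

λ ≈ 12.59322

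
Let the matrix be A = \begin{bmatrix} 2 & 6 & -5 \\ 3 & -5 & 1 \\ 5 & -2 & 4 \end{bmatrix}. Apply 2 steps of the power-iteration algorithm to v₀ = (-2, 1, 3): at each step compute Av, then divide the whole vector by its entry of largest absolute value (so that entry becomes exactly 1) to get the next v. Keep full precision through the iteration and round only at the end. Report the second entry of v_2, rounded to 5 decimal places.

-0.01351

Av0 = (-13.000000, -8.000000, 0.000000); divide by -13.000000 → v1 = (1.000000, 0.615385, 0.000000)
Av1 = (5.692308, -0.076923, 3.769231); divide by 5.692308 → v2 = (1.000000, -0.013514, 0.662162)
Requested entry of v2: 1/-74 = -0.01351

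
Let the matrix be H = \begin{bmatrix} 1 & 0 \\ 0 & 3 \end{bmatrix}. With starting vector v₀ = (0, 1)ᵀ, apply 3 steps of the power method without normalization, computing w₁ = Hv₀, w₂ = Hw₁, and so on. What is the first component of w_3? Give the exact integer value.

0

w1 = Hv₀ = (1·0 + 0·1; 0·0 + 3·1) = (0, 3)
w2 = Hw1 = (1·0 + 0·3; 0·0 + 3·3) = (0, 9)
w3 = Hw2 = (0, 27)
The requested component of w3 is 0.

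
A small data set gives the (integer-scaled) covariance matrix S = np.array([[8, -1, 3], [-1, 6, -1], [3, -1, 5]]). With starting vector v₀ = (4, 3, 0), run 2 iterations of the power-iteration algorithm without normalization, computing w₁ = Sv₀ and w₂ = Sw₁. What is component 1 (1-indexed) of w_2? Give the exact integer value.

w1 = Sv₀ = (8·4 + (-1)·3 + 3·0; (-1)·4 + 6·3 + (-1)·0; 3·4 + (-1)·3 + 5·0) = (29, 14, 9)
w2 = Sw1 = (8·29 + (-1)·14 + 3·9; (-1)·29 + 6·14 + (-1)·9; 3·29 + (-1)·14 + 5·9) = (245, 46, 118)
The requested component of w2 is 245.

245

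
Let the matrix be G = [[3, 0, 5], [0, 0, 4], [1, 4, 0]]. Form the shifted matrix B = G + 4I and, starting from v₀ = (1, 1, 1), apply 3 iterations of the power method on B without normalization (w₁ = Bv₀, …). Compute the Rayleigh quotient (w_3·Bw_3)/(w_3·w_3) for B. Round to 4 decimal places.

B = G + 4I has rows (7, 0, 5); (0, 4, 4); (1, 4, 4)
w1 = Bv₀ = (7·1 + 0·1 + 5·1; 0·1 + 4·1 + 4·1; 1·1 + 4·1 + 4·1) = (12, 8, 9)
w2 = Bw1 = (7·12 + 0·8 + 5·9; 0·12 + 4·8 + 4·9; 1·12 + 4·8 + 4·9) = (129, 68, 80)
w3 = Bw2 = (1303, 592, 721)
Bw3 = (12726, 5252, 6555)
w3·Bw3 = 24417317; w3·w3 = 2568114; μ ≈ 24417317/2568114 = 9.5079

μ ≈ 9.5079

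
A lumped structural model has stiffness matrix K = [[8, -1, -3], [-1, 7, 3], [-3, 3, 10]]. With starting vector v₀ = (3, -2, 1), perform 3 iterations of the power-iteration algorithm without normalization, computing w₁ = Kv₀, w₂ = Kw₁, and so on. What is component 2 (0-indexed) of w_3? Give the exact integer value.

-2657

w1 = Kv₀ = (8·3 + (-1)·(-2) + (-3)·1; (-1)·3 + 7·(-2) + 3·1; (-3)·3 + 3·(-2) + 10·1) = (23, -14, -5)
w2 = Kw1 = (8·23 + (-1)·(-14) + (-3)·(-5); (-1)·23 + 7·(-14) + 3·(-5); (-3)·23 + 3·(-14) + 10·(-5)) = (213, -136, -161)
w3 = Kw2 = (2323, -1648, -2657)
The requested component of w3 is -2657.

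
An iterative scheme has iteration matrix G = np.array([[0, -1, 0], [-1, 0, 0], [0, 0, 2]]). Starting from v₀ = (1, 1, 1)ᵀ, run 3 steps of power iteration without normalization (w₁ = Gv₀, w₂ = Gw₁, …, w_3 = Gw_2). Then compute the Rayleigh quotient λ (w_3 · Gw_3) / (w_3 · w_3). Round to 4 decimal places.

λ ≈ 1.9091

w1 = Gv₀ = (0·1 + (-1)·1 + 0·1; (-1)·1 + 0·1 + 0·1; 0·1 + 0·1 + 2·1) = (-1, -1, 2)
w2 = Gw1 = (0·(-1) + (-1)·(-1) + 0·2; (-1)·(-1) + 0·(-1) + 0·2; 0·(-1) + 0·(-1) + 2·2) = (1, 1, 4)
w3 = Gw2 = (-1, -1, 8)
Gw3 = (1, 1, 16)
w3·Gw3 = (-1)·1 + (-1)·1 + 8·16 = 126; w3·w3 = (-1)·(-1) + (-1)·(-1) + 8·8 = 66
λ ≈ 126/66 = 1.9091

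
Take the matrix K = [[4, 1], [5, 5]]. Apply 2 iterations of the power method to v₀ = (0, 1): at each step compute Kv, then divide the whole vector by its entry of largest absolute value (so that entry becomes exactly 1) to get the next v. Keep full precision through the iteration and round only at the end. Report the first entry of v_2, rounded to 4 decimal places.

Kv0 = (1.00000, 5.00000); divide by 5.00000 → v1 = (0.20000, 1.00000)
Kv1 = (1.80000, 6.00000); divide by 6.00000 → v2 = (0.30000, 1.00000)
Requested entry of v2: 9/30 = 0.3000

0.3000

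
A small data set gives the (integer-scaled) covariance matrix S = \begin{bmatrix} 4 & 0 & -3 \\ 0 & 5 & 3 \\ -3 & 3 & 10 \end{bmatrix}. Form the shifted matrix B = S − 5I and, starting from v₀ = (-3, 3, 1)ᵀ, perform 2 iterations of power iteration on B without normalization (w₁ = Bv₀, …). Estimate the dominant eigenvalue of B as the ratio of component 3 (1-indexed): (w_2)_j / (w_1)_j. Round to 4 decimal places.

μ ≈ 5.3913

B = S − 5I has rows (-1, 0, -3); (0, 0, 3); (-3, 3, 5)
w1 = Bv₀ = ((-1)·(-3) + 0·3 + (-3)·1; 0·(-3) + 0·3 + 3·1; (-3)·(-3) + 3·3 + 5·1) = (0, 3, 23)
w2 = Bw1 = ((-1)·0 + 0·3 + (-3)·23; 0·0 + 0·3 + 3·23; (-3)·0 + 3·3 + 5·23) = (-69, 69, 124)
Ratio: 124/23 = 5.3913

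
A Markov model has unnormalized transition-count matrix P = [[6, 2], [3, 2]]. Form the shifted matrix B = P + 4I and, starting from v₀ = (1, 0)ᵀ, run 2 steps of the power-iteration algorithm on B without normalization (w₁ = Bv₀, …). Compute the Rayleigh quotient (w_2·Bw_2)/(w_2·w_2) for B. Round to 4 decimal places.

B = P + 4I has rows (10, 2); (3, 6)
w1 = Bv₀ = (10, 3)
w2 = Bw1 = (106, 48)
Bw2 = (1156, 606)
w2·Bw2 = 151624; w2·w2 = 13540; μ ≈ 151624/13540 = 11.1982

11.1982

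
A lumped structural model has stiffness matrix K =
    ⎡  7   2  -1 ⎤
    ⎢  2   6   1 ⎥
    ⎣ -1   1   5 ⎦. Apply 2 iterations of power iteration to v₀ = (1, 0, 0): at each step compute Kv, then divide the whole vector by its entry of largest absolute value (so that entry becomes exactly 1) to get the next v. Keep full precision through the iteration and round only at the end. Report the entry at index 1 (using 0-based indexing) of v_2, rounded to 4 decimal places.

Kv0 = (7.00000, 2.00000, -1.00000); divide by 7.00000 → v1 = (1.00000, 0.28571, -0.14286)
Kv1 = (7.71429, 3.57143, -1.42857); divide by 7.71429 → v2 = (1.00000, 0.46296, -0.18519)
Requested entry of v2: 25/54 = 0.4630

0.4630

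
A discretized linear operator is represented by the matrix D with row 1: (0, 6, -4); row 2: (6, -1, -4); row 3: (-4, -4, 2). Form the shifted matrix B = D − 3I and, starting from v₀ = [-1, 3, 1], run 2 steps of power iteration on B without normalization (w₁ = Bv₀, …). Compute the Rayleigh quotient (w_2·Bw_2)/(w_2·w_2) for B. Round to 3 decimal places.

μ ≈ -9.343

B = D − 3I has rows (-3, 6, -4); (6, -4, -4); (-4, -4, -1)
w1 = Bv₀ = ((-3)·(-1) + 6·3 + (-4)·1; 6·(-1) + (-4)·3 + (-4)·1; (-4)·(-1) + (-4)·3 + (-1)·1) = (17, -22, -9)
w2 = Bw1 = ((-3)·17 + 6·(-22) + (-4)·(-9); 6·17 + (-4)·(-22) + (-4)·(-9); (-4)·17 + (-4)·(-22) + (-1)·(-9)) = (-147, 226, 29)
Bw2 = (1681, -1902, -345)
w2·Bw2 = -686964; w2·w2 = 73526; μ ≈ -686964/73526 = -9.343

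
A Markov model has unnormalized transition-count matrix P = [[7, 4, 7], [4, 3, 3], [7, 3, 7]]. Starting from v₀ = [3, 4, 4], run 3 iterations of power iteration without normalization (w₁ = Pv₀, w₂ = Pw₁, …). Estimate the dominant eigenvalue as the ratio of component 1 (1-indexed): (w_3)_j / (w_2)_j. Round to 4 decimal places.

w1 = Pv₀ = (7·3 + 4·4 + 7·4; 4·3 + 3·4 + 3·4; 7·3 + 3·4 + 7·4) = (65, 36, 61)
w2 = Pw1 = (7·65 + 4·36 + 7·61; 4·65 + 3·36 + 3·61; 7·65 + 3·36 + 7·61) = (1026, 551, 990)
w3 = Pw2 = (16316, 8727, 15765)
Ratio at component: 16316 / 1026 = 15.9025

15.9025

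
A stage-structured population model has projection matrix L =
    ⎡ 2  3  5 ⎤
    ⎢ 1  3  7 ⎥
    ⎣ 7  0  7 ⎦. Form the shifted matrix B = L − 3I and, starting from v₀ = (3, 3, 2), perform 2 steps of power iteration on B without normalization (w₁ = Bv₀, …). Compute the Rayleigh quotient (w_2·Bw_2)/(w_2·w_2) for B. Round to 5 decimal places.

B = L − 3I has rows (-1, 3, 5); (1, 0, 7); (7, 0, 4)
w1 = Bv₀ = ((-1)·3 + 3·3 + 5·2; 1·3 + 0·3 + 7·2; 7·3 + 0·3 + 4·2) = (16, 17, 29)
w2 = Bw1 = ((-1)·16 + 3·17 + 5·29; 1·16 + 0·17 + 7·29; 7·16 + 0·17 + 4·29) = (180, 219, 228)
Bw2 = (1617, 1776, 2172)
w2·Bw2 = 1175220; w2·w2 = 132345; μ ≈ 1175220/132345 = 8.87997

μ ≈ 8.87997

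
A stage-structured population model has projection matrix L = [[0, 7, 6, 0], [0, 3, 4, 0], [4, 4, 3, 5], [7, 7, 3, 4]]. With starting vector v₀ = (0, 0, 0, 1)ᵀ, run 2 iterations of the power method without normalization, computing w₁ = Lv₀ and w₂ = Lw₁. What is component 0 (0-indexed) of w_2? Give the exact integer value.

w1 = Lv₀ = (0, 0, 5, 4)
w2 = Lw1 = (30, 20, 35, 31)
The requested component of w2 is 30.

30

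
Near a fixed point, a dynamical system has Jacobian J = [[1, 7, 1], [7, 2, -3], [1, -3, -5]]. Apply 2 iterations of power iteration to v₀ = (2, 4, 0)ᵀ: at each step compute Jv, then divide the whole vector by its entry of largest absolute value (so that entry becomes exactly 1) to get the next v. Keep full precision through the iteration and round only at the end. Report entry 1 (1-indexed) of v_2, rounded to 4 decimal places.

0.6127

Jv0 = (30.00000, 22.00000, -10.00000); divide by 30.00000 → v1 = (1.00000, 0.73333, -0.33333)
Jv1 = (5.80000, 9.46667, 0.46667); divide by 9.46667 → v2 = (0.61268, 1.00000, 0.04930)
Requested entry of v2: 174/284 = 0.6127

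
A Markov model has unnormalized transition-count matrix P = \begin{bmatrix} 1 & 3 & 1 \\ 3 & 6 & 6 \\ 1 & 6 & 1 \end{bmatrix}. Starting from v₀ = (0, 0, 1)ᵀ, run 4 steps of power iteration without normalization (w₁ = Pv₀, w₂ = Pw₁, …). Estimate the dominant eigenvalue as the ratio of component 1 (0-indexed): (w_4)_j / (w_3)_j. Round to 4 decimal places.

10.5645

w1 = Pv₀ = (1, 6, 1)
w2 = Pw1 = (20, 45, 38)
w3 = Pw2 = (193, 558, 328)
w4 = Pw3 = (2195, 5895, 3869)
Ratio at component: 5895 / 558 = 10.5645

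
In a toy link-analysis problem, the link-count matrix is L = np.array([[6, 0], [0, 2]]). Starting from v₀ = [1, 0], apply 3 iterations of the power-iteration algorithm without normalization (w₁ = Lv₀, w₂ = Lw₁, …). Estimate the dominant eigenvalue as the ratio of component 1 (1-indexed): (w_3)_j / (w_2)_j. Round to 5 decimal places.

6.00000

w1 = Lv₀ = (6·1 + 0·0; 0·1 + 2·0) = (6, 0)
w2 = Lw1 = (6·6 + 0·0; 0·6 + 2·0) = (36, 0)
w3 = Lw2 = (216, 0)
Ratio at component: 216 / 36 = 6.00000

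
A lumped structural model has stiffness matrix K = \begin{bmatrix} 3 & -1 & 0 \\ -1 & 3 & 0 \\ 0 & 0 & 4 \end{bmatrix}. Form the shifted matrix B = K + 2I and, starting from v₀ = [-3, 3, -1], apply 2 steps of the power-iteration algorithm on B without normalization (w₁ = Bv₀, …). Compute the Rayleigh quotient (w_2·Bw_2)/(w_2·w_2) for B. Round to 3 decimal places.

μ ≈ 6.000

B = K + 2I has rows (5, -1, 0); (-1, 5, 0); (0, 0, 6)
w1 = Bv₀ = (5·(-3) + (-1)·3 + 0·(-1); (-1)·(-3) + 5·3 + 0·(-1); 0·(-3) + 0·3 + 6·(-1)) = (-18, 18, -6)
w2 = Bw1 = (5·(-18) + (-1)·18 + 0·(-6); (-1)·(-18) + 5·18 + 0·(-6); 0·(-18) + 0·18 + 6·(-6)) = (-108, 108, -36)
Bw2 = (-648, 648, -216)
w2·Bw2 = 147744; w2·w2 = 24624; μ ≈ 147744/24624 = 6.000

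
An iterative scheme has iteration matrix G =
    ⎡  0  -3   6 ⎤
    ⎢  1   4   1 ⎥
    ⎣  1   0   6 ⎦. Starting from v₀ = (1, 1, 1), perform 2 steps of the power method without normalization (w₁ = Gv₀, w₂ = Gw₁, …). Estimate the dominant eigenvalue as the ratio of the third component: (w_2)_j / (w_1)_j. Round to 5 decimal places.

w1 = Gv₀ = (0·1 + (-3)·1 + 6·1; 1·1 + 4·1 + 1·1; 1·1 + 0·1 + 6·1) = (3, 6, 7)
w2 = Gw1 = (0·3 + (-3)·6 + 6·7; 1·3 + 4·6 + 1·7; 1·3 + 0·6 + 6·7) = (24, 34, 45)
Ratio at component: 45 / 7 = 6.42857

λ ≈ 6.42857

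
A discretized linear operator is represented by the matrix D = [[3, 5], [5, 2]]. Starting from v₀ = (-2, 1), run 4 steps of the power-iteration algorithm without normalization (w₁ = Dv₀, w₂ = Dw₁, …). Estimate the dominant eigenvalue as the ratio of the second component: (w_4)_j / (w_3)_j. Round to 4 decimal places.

6.5525

w1 = Dv₀ = (3·(-2) + 5·1; 5·(-2) + 2·1) = (-1, -8)
w2 = Dw1 = (3·(-1) + 5·(-8); 5·(-1) + 2·(-8)) = (-43, -21)
w3 = Dw2 = (-234, -257)
w4 = Dw3 = (-1987, -1684)
Ratio at component: -1684 / -257 = 6.5525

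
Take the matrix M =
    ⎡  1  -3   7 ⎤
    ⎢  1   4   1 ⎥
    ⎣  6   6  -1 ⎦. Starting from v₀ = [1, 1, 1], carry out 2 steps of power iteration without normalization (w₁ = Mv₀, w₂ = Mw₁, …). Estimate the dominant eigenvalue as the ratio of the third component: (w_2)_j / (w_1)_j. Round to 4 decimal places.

w1 = Mv₀ = (1·1 + (-3)·1 + 7·1; 1·1 + 4·1 + 1·1; 6·1 + 6·1 + (-1)·1) = (5, 6, 11)
w2 = Mw1 = (1·5 + (-3)·6 + 7·11; 1·5 + 4·6 + 1·11; 6·5 + 6·6 + (-1)·11) = (64, 40, 55)
Ratio at component: 55 / 11 = 5.0000

λ ≈ 5.0000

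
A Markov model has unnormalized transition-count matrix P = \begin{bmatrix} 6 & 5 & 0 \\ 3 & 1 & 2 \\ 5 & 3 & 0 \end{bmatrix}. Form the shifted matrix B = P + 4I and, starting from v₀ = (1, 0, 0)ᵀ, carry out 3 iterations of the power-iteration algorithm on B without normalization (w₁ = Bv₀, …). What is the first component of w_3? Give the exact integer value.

1425

B = P + 4I has rows (10, 5, 0); (3, 5, 2); (5, 3, 4)
w1 = Bv₀ = (10·1 + 5·0 + 0·0; 3·1 + 5·0 + 2·0; 5·1 + 3·0 + 4·0) = (10, 3, 5)
w2 = Bw1 = (10·10 + 5·3 + 0·5; 3·10 + 5·3 + 2·5; 5·10 + 3·3 + 4·5) = (115, 55, 79)
w3 = Bw2 = (1425, 778, 1056)
Requested component of w3: 1425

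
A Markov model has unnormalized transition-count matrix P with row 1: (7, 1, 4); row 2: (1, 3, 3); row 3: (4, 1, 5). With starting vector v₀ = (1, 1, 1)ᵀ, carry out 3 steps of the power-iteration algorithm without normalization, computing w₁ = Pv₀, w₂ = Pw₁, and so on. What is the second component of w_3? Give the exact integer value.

635

w1 = Pv₀ = (12, 7, 10)
w2 = Pw1 = (131, 63, 105)
w3 = Pw2 = (1400, 635, 1112)
The requested component of w3 is 635.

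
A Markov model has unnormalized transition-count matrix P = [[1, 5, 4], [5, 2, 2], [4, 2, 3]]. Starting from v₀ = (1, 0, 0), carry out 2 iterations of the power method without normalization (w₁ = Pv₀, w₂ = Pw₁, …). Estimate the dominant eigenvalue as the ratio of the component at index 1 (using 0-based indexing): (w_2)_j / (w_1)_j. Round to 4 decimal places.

4.6000

w1 = Pv₀ = (1·1 + 5·0 + 4·0; 5·1 + 2·0 + 2·0; 4·1 + 2·0 + 3·0) = (1, 5, 4)
w2 = Pw1 = (1·1 + 5·5 + 4·4; 5·1 + 2·5 + 2·4; 4·1 + 2·5 + 3·4) = (42, 23, 26)
Ratio at component: 23 / 5 = 4.6000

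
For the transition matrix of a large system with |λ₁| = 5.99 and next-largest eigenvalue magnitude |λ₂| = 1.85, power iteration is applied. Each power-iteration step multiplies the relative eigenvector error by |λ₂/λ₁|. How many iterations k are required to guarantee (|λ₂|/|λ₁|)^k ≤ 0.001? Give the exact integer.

|λ₂/λ₁| = 1.85/5.99 = 0.30885
Need k ≥ ln(0.001) / ln(0.30885) = -6.9078 / -1.1749 ≈ 5.879
Smallest integer k satisfying the bound: 6

6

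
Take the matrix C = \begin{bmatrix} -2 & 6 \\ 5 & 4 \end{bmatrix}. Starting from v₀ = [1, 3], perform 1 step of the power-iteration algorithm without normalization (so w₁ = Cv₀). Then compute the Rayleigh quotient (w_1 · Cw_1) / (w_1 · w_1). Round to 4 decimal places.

λ ≈ 6.6716

w1 = Cv₀ = ((-2)·1 + 6·3; 5·1 + 4·3) = (16, 17)
Cw1 = (70, 148)
w1·Cw1 = 16·70 + 17·148 = 3636; w1·w1 = 16·16 + 17·17 = 545
λ ≈ 3636/545 = 6.6716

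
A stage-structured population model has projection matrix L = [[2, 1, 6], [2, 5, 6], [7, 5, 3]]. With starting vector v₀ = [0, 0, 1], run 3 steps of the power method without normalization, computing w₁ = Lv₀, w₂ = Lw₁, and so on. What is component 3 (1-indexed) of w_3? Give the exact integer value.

w1 = Lv₀ = (2·0 + 1·0 + 6·1; 2·0 + 5·0 + 6·1; 7·0 + 5·0 + 3·1) = (6, 6, 3)
w2 = Lw1 = (2·6 + 1·6 + 6·3; 2·6 + 5·6 + 6·3; 7·6 + 5·6 + 3·3) = (36, 60, 81)
w3 = Lw2 = (618, 858, 795)
The requested component of w3 is 795.

795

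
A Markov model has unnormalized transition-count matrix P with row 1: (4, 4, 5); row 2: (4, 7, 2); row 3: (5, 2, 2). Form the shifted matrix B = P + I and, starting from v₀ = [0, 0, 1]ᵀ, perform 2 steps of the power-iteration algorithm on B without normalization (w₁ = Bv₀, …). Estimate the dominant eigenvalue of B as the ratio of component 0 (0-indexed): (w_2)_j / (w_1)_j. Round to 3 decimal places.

9.600

B = P + I has rows (5, 4, 5); (4, 8, 2); (5, 2, 3)
w1 = Bv₀ = (5·0 + 4·0 + 5·1; 4·0 + 8·0 + 2·1; 5·0 + 2·0 + 3·1) = (5, 2, 3)
w2 = Bw1 = (5·5 + 4·2 + 5·3; 4·5 + 8·2 + 2·3; 5·5 + 2·2 + 3·3) = (48, 42, 38)
Ratio: 48/5 = 9.600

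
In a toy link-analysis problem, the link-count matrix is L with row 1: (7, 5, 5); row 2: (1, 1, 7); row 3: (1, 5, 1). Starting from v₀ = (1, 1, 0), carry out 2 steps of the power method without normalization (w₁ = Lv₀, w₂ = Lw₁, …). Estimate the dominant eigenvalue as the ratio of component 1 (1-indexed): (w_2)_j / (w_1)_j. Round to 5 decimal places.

λ ≈ 10.33333

w1 = Lv₀ = (7·1 + 5·1 + 5·0; 1·1 + 1·1 + 7·0; 1·1 + 5·1 + 1·0) = (12, 2, 6)
w2 = Lw1 = (7·12 + 5·2 + 5·6; 1·12 + 1·2 + 7·6; 1·12 + 5·2 + 1·6) = (124, 56, 28)
Ratio at component: 124 / 12 = 10.33333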